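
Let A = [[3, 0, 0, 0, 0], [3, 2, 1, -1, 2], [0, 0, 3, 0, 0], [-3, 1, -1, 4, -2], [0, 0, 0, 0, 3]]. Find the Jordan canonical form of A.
The characteristic polynomial is det(xI - A) = (x - 3)^5, so the eigenvalues are 3 (algebraic multiplicity 5).

For λ = 3: rank(A - 3I) = 1, rank((A - 3I)^2) = 0. The eigenspace has dimension 5 - 1 = 4, so there are 4 Jordan blocks; the rank sequence gives block sizes [2, 1, 1, 1].

Assembling the blocks gives the Jordan form J above.

J = [[3, 1, 0, 0, 0], [0, 3, 0, 0, 0], [0, 0, 3, 0, 0], [0, 0, 0, 3, 0], [0, 0, 0, 0, 3]]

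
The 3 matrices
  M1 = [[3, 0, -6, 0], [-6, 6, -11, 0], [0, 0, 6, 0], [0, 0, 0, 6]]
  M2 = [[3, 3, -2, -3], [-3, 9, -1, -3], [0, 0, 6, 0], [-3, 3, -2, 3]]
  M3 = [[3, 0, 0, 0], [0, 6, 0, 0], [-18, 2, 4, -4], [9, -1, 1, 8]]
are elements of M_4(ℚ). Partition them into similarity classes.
Characteristic polynomials: χ_{M1} = (x - 6)^3(x - 3), χ_{M2} = (x - 6)^3(x - 3), χ_{M3} = (x - 6)^3(x - 3).

{M1, M2, M3}: invariant factors x - 6, (x - 6)^2(x - 3).

Matrices are similar if and only if their invariant-factor lists agree; the partition into similarity classes is {M1, M2, M3}.

1 class: {M1, M2, M3}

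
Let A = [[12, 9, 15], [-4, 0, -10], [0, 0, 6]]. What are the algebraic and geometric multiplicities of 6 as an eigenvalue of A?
The characteristic polynomial is (x - 6)^3, so the factor x - 6 appears with exponent 3: the algebraic multiplicity is 3.

rank(A - 6I) = 1, so the eigenspace has dimension 3 - 1 = 2: the geometric multiplicity is 2.

Since 2 < 3, A is not diagonalizable.

algebraic multiplicity 3, geometric multiplicity 2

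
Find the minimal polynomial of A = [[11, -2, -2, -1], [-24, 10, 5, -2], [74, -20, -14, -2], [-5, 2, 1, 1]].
The characteristic polynomial factors as (x - 2)^4. The minimal polynomial is ∏(x - λ)^{k_λ} where k_λ is the size of the largest Jordan block at λ.

For λ = 2: rank(A - 2I) = 2, and the largest Jordan block has size 3 (the smallest k with rank((A - 2I)^k) = rank((A - 2I)^(k+1))).

So m_A(x) = (x - 2)^3.

m_A(x) = (x - 2)^3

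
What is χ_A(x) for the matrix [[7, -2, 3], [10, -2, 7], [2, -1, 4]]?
xI - A = [[x - 7, 2, -3], [-10, x + 2, -7], [-2, 1, x - 4]].

Expanding det(xI - A) along the first row:
det(xI - A) = + (x - 7)·det([[x + 2, -7], [1, x - 4]]) - (2)·det([[-10, -7], [-2, x - 4]]) + (-3)·det([[-10, x + 2], [-2, 1]]).

Evaluating gives χ_A(x) = x^3 - 9x^2 + 27x - 27 = (x - 3)^3.

χ_A(x) = (x - 3)^3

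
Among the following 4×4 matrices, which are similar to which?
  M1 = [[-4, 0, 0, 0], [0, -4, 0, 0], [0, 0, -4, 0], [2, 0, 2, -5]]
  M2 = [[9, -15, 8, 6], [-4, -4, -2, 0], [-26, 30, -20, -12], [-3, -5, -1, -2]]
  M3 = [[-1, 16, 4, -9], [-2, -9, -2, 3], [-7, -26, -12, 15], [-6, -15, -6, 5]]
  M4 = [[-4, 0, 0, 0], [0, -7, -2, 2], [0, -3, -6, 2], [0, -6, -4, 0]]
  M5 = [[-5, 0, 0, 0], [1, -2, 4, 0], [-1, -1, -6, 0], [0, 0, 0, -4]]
Characteristic polynomials: χ_{M1} = (x + 4)^3(x + 5), χ_{M2} = (x + 4)^3(x + 5), χ_{M3} = (x + 4)^3(x + 5), χ_{M4} = (x + 4)^3(x + 5), χ_{M5} = (x + 4)^3(x + 5).

{M1, M4}: invariant factors x + 4, x + 4, (x + 4)(x + 5).

{M2, M3, M5}: invariant factors x + 4, (x + 4)^2(x + 5).

Matrices are similar if and only if their invariant-factor lists agree; the partition into similarity classes is {M1, M4}, {M2, M3, M5}.

2 classes: {M1, M4}, {M2, M3, M5}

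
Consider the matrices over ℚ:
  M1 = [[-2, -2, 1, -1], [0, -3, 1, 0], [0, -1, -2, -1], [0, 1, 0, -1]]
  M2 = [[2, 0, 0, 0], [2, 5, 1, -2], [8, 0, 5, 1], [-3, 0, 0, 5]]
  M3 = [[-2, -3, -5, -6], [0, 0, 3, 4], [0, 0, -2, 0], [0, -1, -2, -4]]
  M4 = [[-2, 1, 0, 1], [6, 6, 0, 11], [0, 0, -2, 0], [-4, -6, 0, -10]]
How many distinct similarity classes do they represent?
2 classes: {M1, M3, M4}, {M2}

Characteristic polynomials: χ_{M1} = (x + 2)^4, χ_{M2} = (x - 5)^3(x - 2), χ_{M3} = (x + 2)^4, χ_{M4} = (x + 2)^4.

{M1, M3, M4}: invariant factors x + 2, (x + 2)^3.

{M2}: invariant factors (x - 5)^3(x - 2).

Matrices are similar if and only if their invariant-factor lists agree; the partition into similarity classes is {M1, M3, M4}, {M2}.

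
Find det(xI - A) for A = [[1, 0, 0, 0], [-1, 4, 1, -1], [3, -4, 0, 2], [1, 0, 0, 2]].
xI - A = [[x - 1, 0, 0, 0], [1, x - 4, -1, 1], [-3, 4, x, -2], [-1, 0, 0, x - 2]].

Expanding det(xI - A) along the first row:
det(xI - A) = + (x - 1)·det([[x - 4, -1, 1], [4, x, -2], [0, 0, x - 2]]) - (0)·det([[1, -1, 1], [-3, x, -2], [-1, 0, x - 2]]) + (0)·det([[1, x - 4, 1], [-3, 4, -2], [-1, 0, x - 2]]) - (0)·det([[1, x - 4, -1], [-3, 4, x], [-1, 0, 0]]).

Evaluating gives χ_A(x) = x^4 - 7x^3 + 18x^2 - 20x + 8 = (x - 2)^3(x - 1).

χ_A(x) = (x - 2)^3(x - 1)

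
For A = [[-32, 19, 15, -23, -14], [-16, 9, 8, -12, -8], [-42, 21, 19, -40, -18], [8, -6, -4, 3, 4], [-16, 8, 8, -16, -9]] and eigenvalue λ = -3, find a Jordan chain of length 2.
v_1 = [[-6, -3, -6, 2, -2]]^T, v_2 = [[9, 4, 13, -2, 4]]^T

We seek v_1 ∈ ker((A + 3I)^2) \ ker(A + 3I), then set v_{i+1} = (A + 3I) v_i.

One such chain is v_1 = [[-6, -3, -6, 2, -2]]^T, v_2 = [[9, 4, 13, -2, 4]]^T. Check: (A + 3I) v_2 = [[0, 0, 0, 0, 0]]^T = 0.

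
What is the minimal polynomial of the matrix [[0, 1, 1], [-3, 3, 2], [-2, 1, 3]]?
m_A(x) = (x - 2)^3

The characteristic polynomial factors as (x - 2)^3. The minimal polynomial is ∏(x - λ)^{k_λ} where k_λ is the size of the largest Jordan block at λ.

For λ = 2: rank(A - 2I) = 2, and the largest Jordan block has size 3 (the smallest k with rank((A - 2I)^k) = rank((A - 2I)^(k+1))).

So m_A(x) = (x - 2)^3.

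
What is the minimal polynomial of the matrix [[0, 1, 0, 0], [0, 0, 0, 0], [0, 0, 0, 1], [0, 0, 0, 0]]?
The characteristic polynomial factors as x^4. The minimal polynomial is ∏(x - λ)^{k_λ} where k_λ is the size of the largest Jordan block at λ.

For λ = 0: rank(A) = 2, and the largest Jordan block has size 2 (the smallest k with rank(A^k) = rank(A^(k+1))).

So m_A(x) = x^2.

m_A(x) = x^2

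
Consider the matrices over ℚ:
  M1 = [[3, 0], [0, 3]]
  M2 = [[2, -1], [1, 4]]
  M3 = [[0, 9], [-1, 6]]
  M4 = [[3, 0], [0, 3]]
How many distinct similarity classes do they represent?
2 classes: {M1, M4}, {M2, M3}

Characteristic polynomials: χ_{M1} = (x - 3)^2, χ_{M2} = (x - 3)^2, χ_{M3} = (x - 3)^2, χ_{M4} = (x - 3)^2.

{M1, M4}: invariant factors x - 3, x - 3.

{M2, M3}: invariant factors (x - 3)^2.

Matrices are similar if and only if their invariant-factor lists agree; the partition into similarity classes is {M1, M4}, {M2, M3}.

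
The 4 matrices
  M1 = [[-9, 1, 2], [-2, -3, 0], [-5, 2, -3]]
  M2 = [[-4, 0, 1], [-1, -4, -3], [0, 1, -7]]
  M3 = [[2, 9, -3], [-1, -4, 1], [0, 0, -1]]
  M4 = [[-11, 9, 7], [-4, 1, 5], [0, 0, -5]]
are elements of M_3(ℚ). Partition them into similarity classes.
2 classes: {M1, M2, M4}, {M3}

Characteristic polynomials: χ_{M1} = (x + 5)^3, χ_{M2} = (x + 5)^3, χ_{M3} = (x + 1)^3, χ_{M4} = (x + 5)^3.

{M1, M2, M4}: invariant factors (x + 5)^3.

{M3}: invariant factors x + 1, (x + 1)^2.

Matrices are similar if and only if their invariant-factor lists agree; the partition into similarity classes is {M1, M2, M4}, {M3}.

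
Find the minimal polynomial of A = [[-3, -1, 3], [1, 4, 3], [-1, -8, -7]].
The characteristic polynomial factors as (x + 1)^2(x + 4). The minimal polynomial is ∏(x - λ)^{k_λ} where k_λ is the size of the largest Jordan block at λ.

For λ = -4: rank(A + 4I) = 2, and the largest Jordan block has size 1 (the smallest k with rank((A + 4I)^k) = rank((A + 4I)^(k+1))).
For λ = -1: rank(A + I) = 2, and the largest Jordan block has size 2 (the smallest k with rank((A + I)^k) = rank((A + I)^(k+1))).

So m_A(x) = (x + 1)^2(x + 4).

m_A(x) = (x + 1)^2(x + 4)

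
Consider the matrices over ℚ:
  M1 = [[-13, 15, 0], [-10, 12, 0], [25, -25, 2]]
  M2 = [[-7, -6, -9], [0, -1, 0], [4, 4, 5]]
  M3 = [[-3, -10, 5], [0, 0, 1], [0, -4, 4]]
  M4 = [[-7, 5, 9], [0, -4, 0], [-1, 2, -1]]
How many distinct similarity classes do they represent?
4 classes: {M1}, {M2}, {M3}, {M4}

Characteristic polynomials: χ_{M1} = (x - 2)^2(x + 3), χ_{M2} = (x + 1)^3, χ_{M3} = (x - 2)^2(x + 3), χ_{M4} = (x + 4)^3.

{M1}: invariant factors x - 2, (x - 2)(x + 3).

{M2}: invariant factors x + 1, (x + 1)^2.

{M3}: invariant factors (x - 2)^2(x + 3).

{M4}: invariant factors (x + 4)^3.

Matrices are similar if and only if their invariant-factor lists agree; the partition into similarity classes is {M1}, {M2}, {M3}, {M4}.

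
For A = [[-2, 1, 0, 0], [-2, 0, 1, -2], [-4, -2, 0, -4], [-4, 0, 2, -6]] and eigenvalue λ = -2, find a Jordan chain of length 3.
v_1 = [[0, 0, -3, -2]]^T, v_2 = [[0, 1, 2, 2]]^T, v_3 = [[1, 0, -6, -4]]^T

We seek v_1 ∈ ker((A + 2I)^3) \ ker((A + 2I)^2), then set v_{i+1} = (A + 2I) v_i.

One such chain is v_1 = [[0, 0, -3, -2]]^T, v_2 = [[0, 1, 2, 2]]^T, v_3 = [[1, 0, -6, -4]]^T. Check: (A + 2I) v_3 = [[0, 0, 0, 0]]^T = 0.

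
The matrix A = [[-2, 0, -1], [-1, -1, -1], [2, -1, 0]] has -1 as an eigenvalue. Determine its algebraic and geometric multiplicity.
algebraic multiplicity 3, geometric multiplicity 1

The characteristic polynomial is (x + 1)^3, so the factor x + 1 appears with exponent 3: the algebraic multiplicity is 3.

rank(A + I) = 2, so the eigenspace has dimension 3 - 2 = 1: the geometric multiplicity is 1.

Since 1 < 3, A is not diagonalizable.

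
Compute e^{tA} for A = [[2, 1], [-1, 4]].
e^{tA} = [[(1 - t)*e^{3*t}, t*e^{3*t}], [-t*e^{3*t}, (t + 1)*e^{3*t}]]

A has Jordan form J = [[3, 1], [0, 3]] with A = PJP^{-1}, so e^{tA} = P e^{tJ} P^{-1}.

For a Jordan block J_k(λ), e^{tJ_k(λ)} = e^{λt} · (I + tN + t^2 N^2/2! + ... + t^{k-1} N^{k-1}/(k-1)!) where N is the nilpotent superdiagonal part.

Assembling the blocks and conjugating back gives the entries of e^{tA} as shown above.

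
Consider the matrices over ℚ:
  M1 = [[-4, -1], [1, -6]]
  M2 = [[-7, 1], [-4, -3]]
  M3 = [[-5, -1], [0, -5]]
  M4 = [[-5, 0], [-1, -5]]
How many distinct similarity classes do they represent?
1 class: {M1, M2, M3, M4}

Characteristic polynomials: χ_{M1} = (x + 5)^2, χ_{M2} = (x + 5)^2, χ_{M3} = (x + 5)^2, χ_{M4} = (x + 5)^2.

{M1, M2, M3, M4}: invariant factors (x + 5)^2.

Matrices are similar if and only if their invariant-factor lists agree; the partition into similarity classes is {M1, M2, M3, M4}.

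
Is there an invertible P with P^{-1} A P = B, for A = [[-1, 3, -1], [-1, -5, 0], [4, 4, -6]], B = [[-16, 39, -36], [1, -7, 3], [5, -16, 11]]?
Yes.

Two matrices over a field are similar if and only if they have the same invariant factors.

Both A and B have characteristic polynomial (x + 4)^3 and minimal polynomial (x + 4)^3. Computing further, both have invariant factors (x + 4)^3. Hence A and B are similar.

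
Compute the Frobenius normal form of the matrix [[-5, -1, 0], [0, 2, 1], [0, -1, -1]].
The invariant factors of A (the non-unit diagonal entries of the Smith normal form of xI - A over ℚ[x]) are (x + 5)(x^2 - x - 1), each dividing the next. The characteristic polynomial is their product, (x + 5)(x^2 - x - 1).

The rational canonical form is the block-diagonal matrix of companion matrices C(f_i):
R = [[0, 0, 5], [1, 0, 6], [0, 1, -4]].

Note the characteristic polynomial does not split into linear factors over ℚ, so A has no Jordan form over ℚ; the rational canonical form exists over any field.

R = [[0, 0, 5], [1, 0, 6], [0, 1, -4]]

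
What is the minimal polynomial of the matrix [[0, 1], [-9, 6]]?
m_A(x) = (x - 3)^2

The characteristic polynomial factors as (x - 3)^2. The minimal polynomial is ∏(x - λ)^{k_λ} where k_λ is the size of the largest Jordan block at λ.

For λ = 3: rank(A - 3I) = 1, and the largest Jordan block has size 2 (the smallest k with rank((A - 3I)^k) = rank((A - 3I)^(k+1))).

So m_A(x) = (x - 3)^2.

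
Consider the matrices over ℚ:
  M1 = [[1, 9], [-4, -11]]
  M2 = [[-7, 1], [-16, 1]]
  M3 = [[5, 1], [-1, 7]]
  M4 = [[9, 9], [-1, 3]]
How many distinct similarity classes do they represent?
Characteristic polynomials: χ_{M1} = (x + 5)^2, χ_{M2} = (x + 3)^2, χ_{M3} = (x - 6)^2, χ_{M4} = (x - 6)^2.

{M1}: invariant factors (x + 5)^2.

{M2}: invariant factors (x + 3)^2.

{M3, M4}: invariant factors (x - 6)^2.

Matrices are similar if and only if their invariant-factor lists agree; the partition into similarity classes is {M1}, {M2}, {M3, M4}.

3 classes: {M1}, {M2}, {M3, M4}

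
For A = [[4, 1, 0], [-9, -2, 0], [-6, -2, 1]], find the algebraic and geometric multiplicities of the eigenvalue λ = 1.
algebraic multiplicity 3, geometric multiplicity 2

The characteristic polynomial is (x - 1)^3, so the factor x - 1 appears with exponent 3: the algebraic multiplicity is 3.

rank(A - I) = 1, so the eigenspace has dimension 3 - 1 = 2: the geometric multiplicity is 2.

Since 2 < 3, A is not diagonalizable.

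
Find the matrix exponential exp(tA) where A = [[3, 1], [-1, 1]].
e^{tA} = [[(t + 1)*e^{2*t}, t*e^{2*t}], [-t*e^{2*t}, (1 - t)*e^{2*t}]]

A has Jordan form J = [[2, 1], [0, 2]] with A = PJP^{-1}, so e^{tA} = P e^{tJ} P^{-1}.

For a Jordan block J_k(λ), e^{tJ_k(λ)} = e^{λt} · (I + tN + t^2 N^2/2! + ... + t^{k-1} N^{k-1}/(k-1)!) where N is the nilpotent superdiagonal part.

Assembling the blocks and conjugating back gives the entries of e^{tA} as shown above.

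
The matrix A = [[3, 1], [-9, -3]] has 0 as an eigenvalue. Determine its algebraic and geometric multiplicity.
The characteristic polynomial is x^2, so the factor x appears with exponent 2: the algebraic multiplicity is 2.

rank(A) = 1, so the eigenspace has dimension 2 - 1 = 1: the geometric multiplicity is 1.

Since 1 < 2, A is not diagonalizable.

algebraic multiplicity 2, geometric multiplicity 1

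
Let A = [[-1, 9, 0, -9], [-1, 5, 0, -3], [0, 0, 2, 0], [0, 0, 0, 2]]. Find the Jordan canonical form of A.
J = [[2, 1, 0, 0], [0, 2, 0, 0], [0, 0, 2, 0], [0, 0, 0, 2]]

The characteristic polynomial is det(xI - A) = (x - 2)^4, so the eigenvalues are 2 (algebraic multiplicity 4).

For λ = 2: rank(A - 2I) = 1, rank((A - 2I)^2) = 0. The eigenspace has dimension 4 - 1 = 3, so there are 3 Jordan blocks; the rank sequence gives block sizes [2, 1, 1].

Assembling the blocks gives the Jordan form J above.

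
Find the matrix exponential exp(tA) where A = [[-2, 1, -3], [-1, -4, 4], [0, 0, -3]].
A has Jordan form J = [[-3, 1, 0], [0, -3, 1], [0, 0, -3]] with A = PJP^{-1}, so e^{tA} = P e^{tJ} P^{-1}.

For a Jordan block J_k(λ), e^{tJ_k(λ)} = e^{λt} · (I + tN + t^2 N^2/2! + ... + t^{k-1} N^{k-1}/(k-1)!) where N is the nilpotent superdiagonal part.

Assembling the blocks and conjugating back gives the entries of e^{tA} as shown above.

e^{tA} = [[(t + 1)*e^{-3*t}, t*e^{-3*t}, t*(t - 6)*e^{-3*t}/2], [-t*e^{-3*t}, (1 - t)*e^{-3*t}, t*(8 - t)*e^{-3*t}/2], [0, 0, e^{-3*t}]]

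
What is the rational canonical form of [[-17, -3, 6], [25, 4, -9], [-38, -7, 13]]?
R = [[0, 0, -2], [1, 0, -3], [0, 1, 0]]

The invariant factors of A (the non-unit diagonal entries of the Smith normal form of xI - A over ℚ[x]) are x^3 + 3x + 2, each dividing the next. The characteristic polynomial is their product, x^3 + 3x + 2.

The rational canonical form is the block-diagonal matrix of companion matrices C(f_i):
R = [[0, 0, -2], [1, 0, -3], [0, 1, 0]].

Note the characteristic polynomial does not split into linear factors over ℚ, so A has no Jordan form over ℚ; the rational canonical form exists over any field.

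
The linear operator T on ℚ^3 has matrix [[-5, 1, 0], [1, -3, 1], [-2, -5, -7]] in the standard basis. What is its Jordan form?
The characteristic polynomial is det(xI - A) = (x + 5)^3, so the eigenvalues are -5 (algebraic multiplicity 3).

For λ = -5: rank(A + 5I) = 2, rank((A + 5I)^2) = 1, rank((A + 5I)^3) = 0. The eigenspace has dimension 3 - 2 = 1, so there is 1 Jordan block; the rank sequence gives block sizes [3].

Assembling the blocks gives the Jordan form J above.

J = [[-5, 1, 0], [0, -5, 1], [0, 0, -5]]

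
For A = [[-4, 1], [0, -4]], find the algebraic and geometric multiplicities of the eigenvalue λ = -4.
algebraic multiplicity 2, geometric multiplicity 1

The characteristic polynomial is (x + 4)^2, so the factor x + 4 appears with exponent 2: the algebraic multiplicity is 2.

rank(A + 4I) = 1, so the eigenspace has dimension 2 - 1 = 1: the geometric multiplicity is 1.

Since 1 < 2, A is not diagonalizable.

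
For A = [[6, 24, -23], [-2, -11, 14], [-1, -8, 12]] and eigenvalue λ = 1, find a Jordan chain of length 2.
We seek v_1 ∈ ker((A - I)^2) \ ker(A - I), then set v_{i+1} = (A - I) v_i.

One such chain is v_1 = [[6, -2, -1]]^T, v_2 = [[5, -2, -1]]^T. Check: (A - I) v_2 = [[0, 0, 0]]^T = 0.

v_1 = [[6, -2, -1]]^T, v_2 = [[5, -2, -1]]^T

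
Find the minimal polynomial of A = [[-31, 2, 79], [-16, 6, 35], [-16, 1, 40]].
m_A(x) = (x - 5)^3

The characteristic polynomial factors as (x - 5)^3. The minimal polynomial is ∏(x - λ)^{k_λ} where k_λ is the size of the largest Jordan block at λ.

For λ = 5: rank(A - 5I) = 2, and the largest Jordan block has size 3 (the smallest k with rank((A - 5I)^k) = rank((A - 5I)^(k+1))).

So m_A(x) = (x - 5)^3.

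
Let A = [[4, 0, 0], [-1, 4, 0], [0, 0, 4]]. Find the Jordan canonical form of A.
J = [[4, 1, 0], [0, 4, 0], [0, 0, 4]]

The characteristic polynomial is det(xI - A) = (x - 4)^3, so the eigenvalues are 4 (algebraic multiplicity 3).

For λ = 4: rank(A - 4I) = 1, rank((A - 4I)^2) = 0. The eigenspace has dimension 3 - 1 = 2, so there are 2 Jordan blocks; the rank sequence gives block sizes [2, 1].

Assembling the blocks gives the Jordan form J above.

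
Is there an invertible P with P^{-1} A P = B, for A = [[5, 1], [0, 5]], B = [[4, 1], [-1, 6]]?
Two matrices over a field are similar if and only if they have the same invariant factors.

Both A and B have characteristic polynomial (x - 5)^2 and minimal polynomial (x - 5)^2. Computing further, both have invariant factors (x - 5)^2. Hence A and B are similar.

Yes.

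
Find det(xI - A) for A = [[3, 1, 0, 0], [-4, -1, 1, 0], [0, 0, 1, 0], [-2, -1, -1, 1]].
χ_A(x) = (x - 1)^4

xI - A = [[x - 3, -1, 0, 0], [4, x + 1, -1, 0], [0, 0, x - 1, 0], [2, 1, 1, x - 1]].

Expanding det(xI - A) along the first row:
det(xI - A) = + (x - 3)·det([[x + 1, -1, 0], [0, x - 1, 0], [1, 1, x - 1]]) - (-1)·det([[4, -1, 0], [0, x - 1, 0], [2, 1, x - 1]]) + (0)·det([[4, x + 1, 0], [0, 0, 0], [2, 1, x - 1]]) - (0)·det([[4, x + 1, -1], [0, 0, x - 1], [2, 1, 1]]).

Evaluating gives χ_A(x) = x^4 - 4x^3 + 6x^2 - 4x + 1 = (x - 1)^4.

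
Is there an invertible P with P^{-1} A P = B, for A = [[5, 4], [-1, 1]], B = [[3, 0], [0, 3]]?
Both have characteristic polynomial (x - 3)^2, but the minimal polynomial of A is (x - 3)^2 while the minimal polynomial of B is x - 3. The minimal polynomial is a similarity invariant, so A and B are not similar.

No.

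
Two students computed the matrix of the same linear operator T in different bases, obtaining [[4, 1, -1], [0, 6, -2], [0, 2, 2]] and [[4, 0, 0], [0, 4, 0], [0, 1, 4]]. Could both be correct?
Two matrices over a field are similar if and only if they have the same invariant factors.

Both A and B have characteristic polynomial (x - 4)^3 and minimal polynomial (x - 4)^2. Computing further, both have invariant factors x - 4, (x - 4)^2. Hence A and B are similar.

Yes.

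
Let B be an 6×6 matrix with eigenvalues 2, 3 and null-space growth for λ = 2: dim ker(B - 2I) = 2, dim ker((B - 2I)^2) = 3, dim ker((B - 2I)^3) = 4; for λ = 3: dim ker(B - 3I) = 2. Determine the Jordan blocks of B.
λ = 2: successive nullity increments [2, 1, 1] count blocks of size ≥ k; block sizes are [3, 1].
λ = 3: successive nullity increments [2] count blocks of size ≥ k; block sizes are [1, 1].

Jordan blocks: (2, 3), (2, 1), (3, 1), (3, 1)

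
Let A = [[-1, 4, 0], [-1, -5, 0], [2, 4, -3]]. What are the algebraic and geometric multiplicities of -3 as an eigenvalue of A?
The characteristic polynomial is (x + 3)^3, so the factor x + 3 appears with exponent 3: the algebraic multiplicity is 3.

rank(A + 3I) = 1, so the eigenspace has dimension 3 - 1 = 2: the geometric multiplicity is 2.

Since 2 < 3, A is not diagonalizable.

algebraic multiplicity 3, geometric multiplicity 2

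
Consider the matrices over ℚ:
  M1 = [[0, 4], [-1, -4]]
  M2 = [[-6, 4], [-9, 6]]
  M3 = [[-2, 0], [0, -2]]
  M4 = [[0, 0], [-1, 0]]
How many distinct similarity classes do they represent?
3 classes: {M1}, {M2, M4}, {M3}

Characteristic polynomials: χ_{M1} = (x + 2)^2, χ_{M2} = x^2, χ_{M3} = (x + 2)^2, χ_{M4} = x^2.

{M1}: invariant factors (x + 2)^2.

{M2, M4}: invariant factors x^2.

{M3}: invariant factors x + 2, x + 2.

Matrices are similar if and only if their invariant-factor lists agree; the partition into similarity classes is {M1}, {M2, M4}, {M3}.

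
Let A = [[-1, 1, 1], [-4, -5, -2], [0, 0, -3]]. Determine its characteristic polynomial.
χ_A(x) = (x + 3)^3

xI - A = [[x + 1, -1, -1], [4, x + 5, 2], [0, 0, x + 3]].

Expanding det(xI - A) along the first row:
det(xI - A) = + (x + 1)·det([[x + 5, 2], [0, x + 3]]) - (-1)·det([[4, 2], [0, x + 3]]) + (-1)·det([[4, x + 5], [0, 0]]).

Evaluating gives χ_A(x) = x^3 + 9x^2 + 27x + 27 = (x + 3)^3.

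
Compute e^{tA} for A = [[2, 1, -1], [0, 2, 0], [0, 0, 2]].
A has Jordan form J = [[2, 1, 0], [0, 2, 0], [0, 0, 2]] with A = PJP^{-1}, so e^{tA} = P e^{tJ} P^{-1}.

For a Jordan block J_k(λ), e^{tJ_k(λ)} = e^{λt} · (I + tN + t^2 N^2/2! + ... + t^{k-1} N^{k-1}/(k-1)!) where N is the nilpotent superdiagonal part.

Assembling the blocks and conjugating back gives the entries of e^{tA} as shown above.

e^{tA} = [[e^{2*t}, t*e^{2*t}, -t*e^{2*t}], [0, e^{2*t}, 0], [0, 0, e^{2*t}]]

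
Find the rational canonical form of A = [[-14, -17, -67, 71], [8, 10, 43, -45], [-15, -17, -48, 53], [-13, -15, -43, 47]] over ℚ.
The invariant factors of A (the non-unit diagonal entries of the Smith normal form of xI - A over ℚ[x]) are (x + 5)(x^3 - 3x - 1), each dividing the next. The characteristic polynomial is their product, (x + 5)(x^3 - 3x - 1).

The rational canonical form is the block-diagonal matrix of companion matrices C(f_i):
R = [[0, 0, 0, 5], [1, 0, 0, 16], [0, 1, 0, 3], [0, 0, 1, -5]].

Note the characteristic polynomial does not split into linear factors over ℚ, so A has no Jordan form over ℚ; the rational canonical form exists over any field.

R = [[0, 0, 0, 5], [1, 0, 0, 16], [0, 1, 0, 3], [0, 0, 1, -5]]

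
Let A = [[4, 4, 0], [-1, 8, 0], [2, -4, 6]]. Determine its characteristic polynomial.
χ_A(x) = (x - 6)^3

xI - A = [[x - 4, -4, 0], [1, x - 8, 0], [-2, 4, x - 6]].

Expanding det(xI - A) along the first row:
det(xI - A) = + (x - 4)·det([[x - 8, 0], [4, x - 6]]) - (-4)·det([[1, 0], [-2, x - 6]]) + (0)·det([[1, x - 8], [-2, 4]]).

Evaluating gives χ_A(x) = x^3 - 18x^2 + 108x - 216 = (x - 6)^3.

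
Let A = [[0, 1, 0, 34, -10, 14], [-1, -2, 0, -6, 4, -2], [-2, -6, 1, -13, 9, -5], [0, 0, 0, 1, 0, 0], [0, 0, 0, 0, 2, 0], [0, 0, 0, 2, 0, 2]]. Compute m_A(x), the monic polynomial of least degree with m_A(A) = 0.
m_A(x) = (x - 2)(x - 1)^2(x + 1)^2

The characteristic polynomial factors as (x - 2)^2(x - 1)^2(x + 1)^2. The minimal polynomial is ∏(x - λ)^{k_λ} where k_λ is the size of the largest Jordan block at λ.

For λ = -1: rank(A + I) = 5, and the largest Jordan block has size 2 (the smallest k with rank((A + I)^k) = rank((A + I)^(k+1))).
For λ = 1: rank(A - I) = 5, and the largest Jordan block has size 2 (the smallest k with rank((A - I)^k) = rank((A - I)^(k+1))).
For λ = 2: rank(A - 2I) = 4, and the largest Jordan block has size 1 (the smallest k with rank((A - 2I)^k) = rank((A - 2I)^(k+1))).

So m_A(x) = (x - 2)(x - 1)^2(x + 1)^2.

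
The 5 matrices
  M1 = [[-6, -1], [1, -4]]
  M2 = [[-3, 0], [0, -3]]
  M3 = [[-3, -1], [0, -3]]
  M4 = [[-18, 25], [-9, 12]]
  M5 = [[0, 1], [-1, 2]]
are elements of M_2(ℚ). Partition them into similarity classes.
Characteristic polynomials: χ_{M1} = (x + 5)^2, χ_{M2} = (x + 3)^2, χ_{M3} = (x + 3)^2, χ_{M4} = (x + 3)^2, χ_{M5} = (x - 1)^2.

{M1}: invariant factors (x + 5)^2.

{M2}: invariant factors x + 3, x + 3.

{M3, M4}: invariant factors (x + 3)^2.

{M5}: invariant factors (x - 1)^2.

Matrices are similar if and only if their invariant-factor lists agree; the partition into similarity classes is {M1}, {M2}, {M3, M4}, {M5}.

4 classes: {M1}, {M2}, {M3, M4}, {M5}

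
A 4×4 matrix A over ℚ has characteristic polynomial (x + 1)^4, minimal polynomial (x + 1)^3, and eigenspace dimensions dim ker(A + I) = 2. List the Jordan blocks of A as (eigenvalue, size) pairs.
Jordan blocks: (-1, 3), (-1, 1)

λ = -1: algebraic multiplicity 4 (exponent in χ_A), largest block size 3 (exponent in m_A), 2 blocks (geometric multiplicity). These force block sizes [3, 1].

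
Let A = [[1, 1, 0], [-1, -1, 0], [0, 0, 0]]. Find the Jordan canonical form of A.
J = [[0, 1, 0], [0, 0, 0], [0, 0, 0]]

The characteristic polynomial is det(xI - A) = x^3, so the eigenvalues are 0 (algebraic multiplicity 3).

For λ = 0: rank(A) = 1, rank(A^2) = 0. The eigenspace has dimension 3 - 1 = 2, so there are 2 Jordan blocks; the rank sequence gives block sizes [2, 1].

Assembling the blocks gives the Jordan form J above.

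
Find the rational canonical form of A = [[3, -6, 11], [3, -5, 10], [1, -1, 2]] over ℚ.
The invariant factors of A (the non-unit diagonal entries of the Smith normal form of xI - A over ℚ[x]) are x^3 - 2x + 2, each dividing the next. The characteristic polynomial is their product, x^3 - 2x + 2.

The rational canonical form is the block-diagonal matrix of companion matrices C(f_i):
R = [[0, 0, -2], [1, 0, 2], [0, 1, 0]].

Note the characteristic polynomial does not split into linear factors over ℚ, so A has no Jordan form over ℚ; the rational canonical form exists over any field.

R = [[0, 0, -2], [1, 0, 2], [0, 1, 0]]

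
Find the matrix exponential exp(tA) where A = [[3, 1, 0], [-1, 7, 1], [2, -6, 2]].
A has Jordan form J = [[4, 1, 0], [0, 4, 1], [0, 0, 4]] with A = PJP^{-1}, so e^{tA} = P e^{tJ} P^{-1}.

For a Jordan block J_k(λ), e^{tJ_k(λ)} = e^{λt} · (I + tN + t^2 N^2/2! + ... + t^{k-1} N^{k-1}/(k-1)!) where N is the nilpotent superdiagonal part.

Assembling the blocks and conjugating back gives the entries of e^{tA} as shown above.

e^{tA} = [[(1 - t)*e^{4*t}, t*(t + 1)*e^{4*t}, t^2*e^{4*t}/2], [-t*e^{4*t}, (t^2 + 3*t + 1)*e^{4*t}, t*(t + 2)*e^{4*t}/2], [2*t*e^{4*t}, 2*t*(-t - 3)*e^{4*t}, (-t^2 - 2*t + 1)*e^{4*t}]]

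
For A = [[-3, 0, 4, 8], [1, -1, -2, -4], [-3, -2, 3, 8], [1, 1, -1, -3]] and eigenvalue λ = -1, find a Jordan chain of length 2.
We seek v_1 ∈ ker((A + I)^2) \ ker(A + I), then set v_{i+1} = (A + I) v_i.

One such chain is v_1 = [[4, -2, 3, 0]]^T, v_2 = [[4, -2, 4, -1]]^T. Check: (A + I) v_2 = [[0, 0, 0, 0]]^T = 0.

v_1 = [[4, -2, 3, 0]]^T, v_2 = [[4, -2, 4, -1]]^T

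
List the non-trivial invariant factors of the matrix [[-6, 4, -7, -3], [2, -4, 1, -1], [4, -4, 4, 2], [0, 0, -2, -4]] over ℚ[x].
x + 2, (x + 2)^2(x + 4)

The Jordan structure of A has elementary divisors (x + 4), (x + 2)^2, (x + 2). Arranging the block sizes at each eigenvalue in decreasing order and taking row products gives the invariant factors.

Invariant factors (smallest first, each dividing the next): x + 2, (x + 2)^2(x + 4).

Check: the last factor (x + 2)^2(x + 4) is the minimal polynomial, and the product (x + 2)^3(x + 4) is the characteristic polynomial.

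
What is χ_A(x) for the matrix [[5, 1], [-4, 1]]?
xI - A = [[x - 5, -1], [4, x - 1]].

Expanding det(xI - A) along the first row:
det(xI - A) = + (x - 5)·det([[x - 1]]) - (-1)·det([[4]]).

Evaluating gives χ_A(x) = x^2 - 6x + 9 = (x - 3)^2.

χ_A(x) = (x - 3)^2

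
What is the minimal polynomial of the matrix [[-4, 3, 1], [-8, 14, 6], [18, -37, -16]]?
The characteristic polynomial factors as (x + 2)^3. The minimal polynomial is ∏(x - λ)^{k_λ} where k_λ is the size of the largest Jordan block at λ.

For λ = -2: rank(A + 2I) = 2, and the largest Jordan block has size 3 (the smallest k with rank((A + 2I)^k) = rank((A + 2I)^(k+1))).

So m_A(x) = (x + 2)^3.

m_A(x) = (x + 2)^3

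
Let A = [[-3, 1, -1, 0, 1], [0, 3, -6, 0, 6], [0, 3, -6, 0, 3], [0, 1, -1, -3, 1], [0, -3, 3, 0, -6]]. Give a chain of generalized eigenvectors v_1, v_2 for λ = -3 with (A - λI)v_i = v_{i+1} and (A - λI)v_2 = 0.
We seek v_1 ∈ ker((A + 3I)^2) \ ker(A + 3I), then set v_{i+1} = (A + 3I) v_i.

One such chain is v_1 = [[0, 1, 0, 0, 0]]^T, v_2 = [[1, 6, 3, 1, -3]]^T. Check: (A + 3I) v_2 = [[0, 0, 0, 0, 0]]^T = 0.

v_1 = [[0, 1, 0, 0, 0]]^T, v_2 = [[1, 6, 3, 1, -3]]^T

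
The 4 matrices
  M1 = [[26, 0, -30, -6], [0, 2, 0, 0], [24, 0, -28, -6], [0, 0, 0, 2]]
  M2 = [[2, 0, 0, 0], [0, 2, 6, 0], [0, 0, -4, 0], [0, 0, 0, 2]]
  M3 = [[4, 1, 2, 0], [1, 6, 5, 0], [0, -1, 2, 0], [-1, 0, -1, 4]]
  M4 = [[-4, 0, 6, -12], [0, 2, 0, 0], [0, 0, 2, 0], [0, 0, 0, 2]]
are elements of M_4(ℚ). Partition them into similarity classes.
2 classes: {M1, M2, M4}, {M3}

Characteristic polynomials: χ_{M1} = (x - 2)^3(x + 4), χ_{M2} = (x - 2)^3(x + 4), χ_{M3} = (x - 4)^4, χ_{M4} = (x - 2)^3(x + 4).

{M1, M2, M4}: invariant factors x - 2, x - 2, (x - 2)(x + 4).

{M3}: invariant factors x - 4, (x - 4)^3.

Matrices are similar if and only if their invariant-factor lists agree; the partition into similarity classes is {M1, M2, M4}, {M3}.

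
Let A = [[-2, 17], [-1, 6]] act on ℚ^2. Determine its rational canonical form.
R = [[0, -5], [1, 4]]

The invariant factors of A (the non-unit diagonal entries of the Smith normal form of xI - A over ℚ[x]) are x^2 - 4x + 5, each dividing the next. The characteristic polynomial is their product, x^2 - 4x + 5.

The rational canonical form is the block-diagonal matrix of companion matrices C(f_i):
R = [[0, -5], [1, 4]].

Note the characteristic polynomial does not split into linear factors over ℚ, so A has no Jordan form over ℚ; the rational canonical form exists over any field.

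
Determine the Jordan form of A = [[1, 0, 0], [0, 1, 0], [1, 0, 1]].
J = [[1, 1, 0], [0, 1, 0], [0, 0, 1]]

The characteristic polynomial is det(xI - A) = (x - 1)^3, so the eigenvalues are 1 (algebraic multiplicity 3).

For λ = 1: rank(A - I) = 1, rank((A - I)^2) = 0. The eigenspace has dimension 3 - 1 = 2, so there are 2 Jordan blocks; the rank sequence gives block sizes [2, 1].

Assembling the blocks gives the Jordan form J above.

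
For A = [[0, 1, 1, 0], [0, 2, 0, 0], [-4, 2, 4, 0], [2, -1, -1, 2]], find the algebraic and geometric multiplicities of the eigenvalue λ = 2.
algebraic multiplicity 4, geometric multiplicity 3

The characteristic polynomial is (x - 2)^4, so the factor x - 2 appears with exponent 4: the algebraic multiplicity is 4.

rank(A - 2I) = 1, so the eigenspace has dimension 4 - 1 = 3: the geometric multiplicity is 3.

Since 3 < 4, A is not diagonalizable.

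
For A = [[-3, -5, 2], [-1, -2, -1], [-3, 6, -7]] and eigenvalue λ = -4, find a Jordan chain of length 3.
v_1 = [[-2, 0, 1]]^T, v_2 = [[0, 1, 3]]^T, v_3 = [[1, -1, -3]]^T

We seek v_1 ∈ ker((A + 4I)^3) \ ker((A + 4I)^2), then set v_{i+1} = (A + 4I) v_i.

One such chain is v_1 = [[-2, 0, 1]]^T, v_2 = [[0, 1, 3]]^T, v_3 = [[1, -1, -3]]^T. Check: (A + 4I) v_3 = [[0, 0, 0]]^T = 0.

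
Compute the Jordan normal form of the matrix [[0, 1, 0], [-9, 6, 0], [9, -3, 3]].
J = [[3, 1, 0], [0, 3, 0], [0, 0, 3]]

The characteristic polynomial is det(xI - A) = (x - 3)^3, so the eigenvalues are 3 (algebraic multiplicity 3).

For λ = 3: rank(A - 3I) = 1, rank((A - 3I)^2) = 0. The eigenspace has dimension 3 - 1 = 2, so there are 2 Jordan blocks; the rank sequence gives block sizes [2, 1].

Assembling the blocks gives the Jordan form J above.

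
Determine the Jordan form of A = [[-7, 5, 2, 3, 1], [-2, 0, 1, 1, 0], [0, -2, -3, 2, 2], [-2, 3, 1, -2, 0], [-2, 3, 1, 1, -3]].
J = [[-3, 1, 0, 0, 0], [0, -3, 1, 0, 0], [0, 0, -3, 0, 0], [0, 0, 0, -3, 0], [0, 0, 0, 0, -3]]

The characteristic polynomial is det(xI - A) = (x + 3)^5, so the eigenvalues are -3 (algebraic multiplicity 5).

For λ = -3: rank(A + 3I) = 2, rank((A + 3I)^2) = 1, rank((A + 3I)^3) = 0. The eigenspace has dimension 5 - 2 = 3, so there are 3 Jordan blocks; the rank sequence gives block sizes [3, 1, 1].

Assembling the blocks gives the Jordan form J above.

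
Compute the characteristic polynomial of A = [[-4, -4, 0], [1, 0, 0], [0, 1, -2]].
χ_A(x) = (x + 2)^3

xI - A = [[x + 4, 4, 0], [-1, x, 0], [0, -1, x + 2]].

Expanding det(xI - A) along the first row:
det(xI - A) = + (x + 4)·det([[x, 0], [-1, x + 2]]) - (4)·det([[-1, 0], [0, x + 2]]) + (0)·det([[-1, x], [0, -1]]).

Evaluating gives χ_A(x) = x^3 + 6x^2 + 12x + 8 = (x + 2)^3.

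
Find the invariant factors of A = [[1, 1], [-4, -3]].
(x + 1)^2

The Jordan structure of A has elementary divisors (x + 1)^2. Arranging the block sizes at each eigenvalue in decreasing order and taking row products gives the invariant factors.

Invariant factors (smallest first, each dividing the next): (x + 1)^2.

Check: the last factor (x + 1)^2 is the minimal polynomial, and the product (x + 1)^2 is the characteristic polynomial.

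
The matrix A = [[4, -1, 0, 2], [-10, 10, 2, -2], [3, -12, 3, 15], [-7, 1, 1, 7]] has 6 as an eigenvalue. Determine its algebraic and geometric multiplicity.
The characteristic polynomial is (x - 6)^4, so the factor x - 6 appears with exponent 4: the algebraic multiplicity is 4.

rank(A - 6I) = 2, so the eigenspace has dimension 4 - 2 = 2: the geometric multiplicity is 2.

Since 2 < 4, A is not diagonalizable.

algebraic multiplicity 4, geometric multiplicity 2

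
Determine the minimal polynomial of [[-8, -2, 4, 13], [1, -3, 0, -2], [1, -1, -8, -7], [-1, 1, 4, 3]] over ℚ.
The characteristic polynomial factors as (x + 4)^4. The minimal polynomial is ∏(x - λ)^{k_λ} where k_λ is the size of the largest Jordan block at λ.

For λ = -4: rank(A + 4I) = 2, and the largest Jordan block has size 3 (the smallest k with rank((A + 4I)^k) = rank((A + 4I)^(k+1))).

So m_A(x) = (x + 4)^3.

m_A(x) = (x + 4)^3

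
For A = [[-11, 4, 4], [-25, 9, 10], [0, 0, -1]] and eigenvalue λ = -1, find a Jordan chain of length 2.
v_1 = [[1, 3, 0]]^T, v_2 = [[2, 5, 0]]^T

We seek v_1 ∈ ker((A + I)^2) \ ker(A + I), then set v_{i+1} = (A + I) v_i.

One such chain is v_1 = [[1, 3, 0]]^T, v_2 = [[2, 5, 0]]^T. Check: (A + I) v_2 = [[0, 0, 0]]^T = 0.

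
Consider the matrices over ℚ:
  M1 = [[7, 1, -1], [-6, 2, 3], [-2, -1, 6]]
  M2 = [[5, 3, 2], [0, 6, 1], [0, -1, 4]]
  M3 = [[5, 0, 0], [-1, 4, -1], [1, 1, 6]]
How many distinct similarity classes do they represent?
Characteristic polynomials: χ_{M1} = (x - 5)^3, χ_{M2} = (x - 5)^3, χ_{M3} = (x - 5)^3.

{M1, M3}: invariant factors x - 5, (x - 5)^2.

{M2}: invariant factors (x - 5)^3.

Matrices are similar if and only if their invariant-factor lists agree; the partition into similarity classes is {M1, M3}, {M2}.

2 classes: {M1, M3}, {M2}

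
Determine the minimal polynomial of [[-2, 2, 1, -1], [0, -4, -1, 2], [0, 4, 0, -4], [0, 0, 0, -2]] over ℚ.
The characteristic polynomial factors as (x + 2)^4. The minimal polynomial is ∏(x - λ)^{k_λ} where k_λ is the size of the largest Jordan block at λ.

For λ = -2: rank(A + 2I) = 2, and the largest Jordan block has size 2 (the smallest k with rank((A + 2I)^k) = rank((A + 2I)^(k+1))).

So m_A(x) = (x + 2)^2.

m_A(x) = (x + 2)^2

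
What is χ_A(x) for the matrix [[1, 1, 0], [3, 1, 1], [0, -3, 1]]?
χ_A(x) = (x - 1)^3

xI - A = [[x - 1, -1, 0], [-3, x - 1, -1], [0, 3, x - 1]].

Expanding det(xI - A) along the first row:
det(xI - A) = + (x - 1)·det([[x - 1, -1], [3, x - 1]]) - (-1)·det([[-3, -1], [0, x - 1]]) + (0)·det([[-3, x - 1], [0, 3]]).

Evaluating gives χ_A(x) = x^3 - 3x^2 + 3x - 1 = (x - 1)^3.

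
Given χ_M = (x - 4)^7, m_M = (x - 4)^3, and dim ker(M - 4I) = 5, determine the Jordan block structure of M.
Jordan blocks: (4, 3), (4, 1), (4, 1), (4, 1), (4, 1)

λ = 4: algebraic multiplicity 7 (exponent in χ_M), largest block size 3 (exponent in m_M), 5 blocks (geometric multiplicity). These force block sizes [3, 1, 1, 1, 1].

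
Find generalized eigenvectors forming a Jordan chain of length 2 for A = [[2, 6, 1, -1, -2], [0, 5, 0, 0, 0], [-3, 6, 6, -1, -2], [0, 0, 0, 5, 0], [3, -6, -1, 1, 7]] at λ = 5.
We seek v_1 ∈ ker((A - 5I)^2) \ ker(A - 5I), then set v_{i+1} = (A - 5I) v_i.

One such chain is v_1 = [[4, 1, 1, 2, -4]]^T, v_2 = [[1, 0, 1, 0, -1]]^T. Check: (A - 5I) v_2 = [[0, 0, 0, 0, 0]]^T = 0.

v_1 = [[4, 1, 1, 2, -4]]^T, v_2 = [[1, 0, 1, 0, -1]]^T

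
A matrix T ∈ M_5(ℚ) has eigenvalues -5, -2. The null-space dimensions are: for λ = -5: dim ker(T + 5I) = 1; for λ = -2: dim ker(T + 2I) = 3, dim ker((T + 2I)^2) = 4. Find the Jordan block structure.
λ = -5: successive nullity increments [1] count blocks of size ≥ k; block sizes are [1].
λ = -2: successive nullity increments [3, 1] count blocks of size ≥ k; block sizes are [2, 1, 1].

Jordan blocks: (-5, 1), (-2, 2), (-2, 1), (-2, 1)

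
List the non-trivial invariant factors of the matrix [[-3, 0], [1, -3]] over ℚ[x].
The Jordan structure of A has elementary divisors (x + 3)^2. Arranging the block sizes at each eigenvalue in decreasing order and taking row products gives the invariant factors.

Invariant factors (smallest first, each dividing the next): (x + 3)^2.

Check: the last factor (x + 3)^2 is the minimal polynomial, and the product (x + 3)^2 is the characteristic polynomial.

(x + 3)^2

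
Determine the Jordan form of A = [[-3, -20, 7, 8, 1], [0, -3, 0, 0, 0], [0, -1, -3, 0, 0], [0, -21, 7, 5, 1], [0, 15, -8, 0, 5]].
The characteristic polynomial is det(xI - A) = (x - 5)^2(x + 3)^3, so the eigenvalues are -3 (algebraic multiplicity 3), 5 (algebraic multiplicity 2).

For λ = -3: rank(A + 3I) = 3, rank((A + 3I)^2) = 2. The eigenspace has dimension 5 - 3 = 2, so there are 2 Jordan blocks; the rank sequence gives block sizes [2, 1].

For λ = 5: rank(A - 5I) = 4, rank((A - 5I)^2) = 3. The eigenspace has dimension 5 - 4 = 1, so there is 1 Jordan block; the rank sequence gives block sizes [2].

Assembling the blocks gives the Jordan form J above.

J = [[-3, 1, 0, 0, 0], [0, -3, 0, 0, 0], [0, 0, -3, 0, 0], [0, 0, 0, 5, 1], [0, 0, 0, 0, 5]]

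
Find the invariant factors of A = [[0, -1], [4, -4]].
(x + 2)^2

The Jordan structure of A has elementary divisors (x + 2)^2. Arranging the block sizes at each eigenvalue in decreasing order and taking row products gives the invariant factors.

Invariant factors (smallest first, each dividing the next): (x + 2)^2.

Check: the last factor (x + 2)^2 is the minimal polynomial, and the product (x + 2)^2 is the characteristic polynomial.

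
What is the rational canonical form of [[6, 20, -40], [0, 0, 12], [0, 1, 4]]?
The invariant factors of A (the non-unit diagonal entries of the Smith normal form of xI - A over ℚ[x]) are x - 6, (x - 6)(x + 2), each dividing the next. The characteristic polynomial is their product, (x - 6)^2(x + 2).

The rational canonical form is the block-diagonal matrix of companion matrices C(f_i):
R = [[6, 0, 0], [0, 0, 12], [0, 1, 4]].

R = [[6, 0, 0], [0, 0, 12], [0, 1, 4]]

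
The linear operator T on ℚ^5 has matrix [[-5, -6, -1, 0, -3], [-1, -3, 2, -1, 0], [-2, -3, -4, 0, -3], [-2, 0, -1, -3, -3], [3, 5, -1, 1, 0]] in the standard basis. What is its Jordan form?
J = [[-3, 1, 0, 0, 0], [0, -3, 1, 0, 0], [0, 0, -3, 0, 0], [0, 0, 0, -3, 1], [0, 0, 0, 0, -3]]

The characteristic polynomial is det(xI - A) = (x + 3)^5, so the eigenvalues are -3 (algebraic multiplicity 5).

For λ = -3: rank(A + 3I) = 3, rank((A + 3I)^2) = 1, rank((A + 3I)^3) = 0. The eigenspace has dimension 5 - 3 = 2, so there are 2 Jordan blocks; the rank sequence gives block sizes [3, 2].

Assembling the blocks gives the Jordan form J above.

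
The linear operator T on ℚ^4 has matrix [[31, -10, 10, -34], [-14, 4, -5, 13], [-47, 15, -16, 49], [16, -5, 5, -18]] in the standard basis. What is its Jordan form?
J = [[-1, 1, 0, 0], [0, -1, 0, 0], [0, 0, -1, 0], [0, 0, 0, 4]]

The characteristic polynomial is det(xI - A) = (x - 4)(x + 1)^3, so the eigenvalues are -1 (algebraic multiplicity 3), 4 (algebraic multiplicity 1).

For λ = -1: rank(A + I) = 2, rank((A + I)^2) = 1. The eigenspace has dimension 4 - 2 = 2, so there are 2 Jordan blocks; the rank sequence gives block sizes [2, 1].

For λ = 4: algebraic multiplicity 1 gives one 1×1 block.

Assembling the blocks gives the Jordan form J above.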